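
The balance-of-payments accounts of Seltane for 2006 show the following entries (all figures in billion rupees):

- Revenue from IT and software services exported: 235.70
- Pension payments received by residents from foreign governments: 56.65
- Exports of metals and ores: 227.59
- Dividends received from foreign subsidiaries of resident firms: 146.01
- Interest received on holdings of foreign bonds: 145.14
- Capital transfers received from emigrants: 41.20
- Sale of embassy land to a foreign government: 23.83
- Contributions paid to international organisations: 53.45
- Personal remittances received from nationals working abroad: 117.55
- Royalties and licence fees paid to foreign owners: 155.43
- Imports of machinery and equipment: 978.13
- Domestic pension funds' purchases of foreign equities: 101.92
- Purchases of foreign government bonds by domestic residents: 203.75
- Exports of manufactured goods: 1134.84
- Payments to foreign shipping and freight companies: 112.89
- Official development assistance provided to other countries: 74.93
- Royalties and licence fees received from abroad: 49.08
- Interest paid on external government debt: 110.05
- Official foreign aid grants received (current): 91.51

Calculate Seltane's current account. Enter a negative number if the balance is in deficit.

719.19

Goods: 227.59 + 1134.84 - 978.13 = 384.30
Services: 235.70 - 112.89 + 49.08 - 155.43 = 16.46
Primary income: -110.05 + 145.14 + 146.01 = 181.10
Secondary income: 91.51 + 117.55 - 53.45 - 74.93 + 56.65 = 137.33
Current account = 384.30 + 16.46 + 181.10 + 137.33 = 719.19
(Excluded from the current account — capital account: capital transfers received from emigrants 41.20, sale of embassy land to a foreign government 23.83; financial account: domestic pension funds' purchases of foreign equities 101.92, purchases of foreign government bonds by domestic residents 203.75.)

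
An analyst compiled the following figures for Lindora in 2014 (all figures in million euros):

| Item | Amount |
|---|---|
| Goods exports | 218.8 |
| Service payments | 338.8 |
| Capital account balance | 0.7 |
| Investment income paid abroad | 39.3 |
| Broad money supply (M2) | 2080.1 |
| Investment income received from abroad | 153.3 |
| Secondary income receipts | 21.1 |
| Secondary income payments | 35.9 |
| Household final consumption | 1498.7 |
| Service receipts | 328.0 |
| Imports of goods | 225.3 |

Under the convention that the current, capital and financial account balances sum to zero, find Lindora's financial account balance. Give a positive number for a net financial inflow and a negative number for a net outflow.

-82.6

Goods balance = 218.8 - 225.3 = -6.5
Services balance = 328.0 - 338.8 = -10.8
Trade balance (goods + services) = -6.5 + (-10.8) = -17.3
Net primary income = 153.3 - 39.3 = 114.0
Net secondary income = 21.1 - 35.9 = -14.8
Current account = -17.3 + 114.0 + (-14.8) = 81.9
Financial account = -(81.9 + 0.7) = -82.6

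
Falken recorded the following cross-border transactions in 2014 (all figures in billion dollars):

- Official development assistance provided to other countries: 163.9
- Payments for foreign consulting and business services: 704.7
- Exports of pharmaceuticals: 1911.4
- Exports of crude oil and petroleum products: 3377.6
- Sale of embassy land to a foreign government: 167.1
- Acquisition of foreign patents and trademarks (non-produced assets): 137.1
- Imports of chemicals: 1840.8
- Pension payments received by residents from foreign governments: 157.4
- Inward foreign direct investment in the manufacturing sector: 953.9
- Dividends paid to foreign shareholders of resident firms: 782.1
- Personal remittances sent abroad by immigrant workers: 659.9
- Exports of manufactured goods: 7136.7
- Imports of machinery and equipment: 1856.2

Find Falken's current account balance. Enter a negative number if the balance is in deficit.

6575.5

Goods: 1911.4 - 1840.8 + 7136.7 + 3377.6 - 1856.2 = 8728.7
Services: -704.7
Primary income: -782.1
Secondary income: 157.4 - 659.9 - 163.9 = -666.4
Current account = 8728.7 + (-704.7) + (-782.1) + (-666.4) = 6575.5
(Excluded from the current account — capital account: sale of embassy land to a foreign government 167.1, acquisition of foreign patents and trademarks (non-produced assets) 137.1; financial account: inward foreign direct investment in the manufacturing sector 953.9.)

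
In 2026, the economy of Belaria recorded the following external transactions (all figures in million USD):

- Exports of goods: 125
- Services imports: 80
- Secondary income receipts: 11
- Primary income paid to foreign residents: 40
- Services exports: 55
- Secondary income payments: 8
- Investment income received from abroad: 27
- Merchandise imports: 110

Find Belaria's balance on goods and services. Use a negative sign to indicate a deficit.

-10

Goods balance = 125 - 110 = 15
Services balance = 55 - 80 = -25
Trade balance (goods + services) = 15 + (-25) = -10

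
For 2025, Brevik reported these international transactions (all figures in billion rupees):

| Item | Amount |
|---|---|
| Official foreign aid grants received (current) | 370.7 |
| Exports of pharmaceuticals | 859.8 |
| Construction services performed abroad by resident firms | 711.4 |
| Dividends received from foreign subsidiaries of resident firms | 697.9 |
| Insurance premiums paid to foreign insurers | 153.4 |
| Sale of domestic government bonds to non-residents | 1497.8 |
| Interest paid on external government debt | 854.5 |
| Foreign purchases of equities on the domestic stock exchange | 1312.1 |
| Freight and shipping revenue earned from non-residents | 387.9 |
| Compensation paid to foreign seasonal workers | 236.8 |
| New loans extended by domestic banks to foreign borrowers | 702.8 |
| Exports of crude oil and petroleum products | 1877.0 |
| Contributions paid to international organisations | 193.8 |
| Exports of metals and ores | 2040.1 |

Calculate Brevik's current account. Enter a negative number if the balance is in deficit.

5506.3

Goods: 1877.0 + 2040.1 + 859.8 = 4776.9
Services: 387.9 - 153.4 + 711.4 = 945.9
Primary income: 697.9 - 854.5 - 236.8 = -393.4
Secondary income: -193.8 + 370.7 = 176.9
Current account = 4776.9 + 945.9 + (-393.4) + 176.9 = 5506.3
(Excluded from the current account — financial account: sale of domestic government bonds to non-residents 1497.8, foreign purchases of equities on the domestic stock exchange 1312.1, new loans extended by domestic banks to foreign borrowers 702.8.)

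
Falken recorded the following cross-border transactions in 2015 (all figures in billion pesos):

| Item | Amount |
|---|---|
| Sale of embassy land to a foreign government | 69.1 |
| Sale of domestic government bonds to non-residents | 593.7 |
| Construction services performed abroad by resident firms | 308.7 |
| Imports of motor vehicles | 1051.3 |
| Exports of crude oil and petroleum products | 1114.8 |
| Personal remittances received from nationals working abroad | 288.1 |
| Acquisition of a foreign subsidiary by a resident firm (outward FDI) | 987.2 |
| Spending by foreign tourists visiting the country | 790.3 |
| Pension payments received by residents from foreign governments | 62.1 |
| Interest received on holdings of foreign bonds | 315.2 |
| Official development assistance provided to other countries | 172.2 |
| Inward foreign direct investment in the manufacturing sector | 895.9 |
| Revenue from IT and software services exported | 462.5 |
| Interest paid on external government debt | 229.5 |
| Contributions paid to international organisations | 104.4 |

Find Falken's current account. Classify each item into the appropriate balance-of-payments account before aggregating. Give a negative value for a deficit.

Goods: -1051.3 + 1114.8 = 63.5
Services: 790.3 + 308.7 + 462.5 = 1561.5
Primary income: -229.5 + 315.2 = 85.7
Secondary income: -104.4 + 288.1 + 62.1 - 172.2 = 73.6
Current account = 63.5 + 1561.5 + 85.7 + 73.6 = 1784.3
(Excluded from the current account — capital account: sale of embassy land to a foreign government 69.1; financial account: sale of domestic government bonds to non-residents 593.7, acquisition of a foreign subsidiary by a resident firm (outward FDI) 987.2, inward foreign direct investment in the manufacturing sector 895.9.)

1784.3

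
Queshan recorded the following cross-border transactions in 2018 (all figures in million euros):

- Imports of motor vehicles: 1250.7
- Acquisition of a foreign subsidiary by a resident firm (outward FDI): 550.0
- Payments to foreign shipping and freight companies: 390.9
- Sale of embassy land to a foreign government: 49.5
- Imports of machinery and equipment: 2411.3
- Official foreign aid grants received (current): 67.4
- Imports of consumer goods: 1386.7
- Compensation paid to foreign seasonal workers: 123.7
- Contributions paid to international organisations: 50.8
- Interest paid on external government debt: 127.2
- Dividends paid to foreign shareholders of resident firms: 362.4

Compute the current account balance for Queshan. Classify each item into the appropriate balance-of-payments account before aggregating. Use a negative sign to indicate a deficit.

Goods: -1386.7 - 1250.7 - 2411.3 = -5048.7
Services: -390.9
Primary income: -127.2 - 362.4 - 123.7 = -613.3
Secondary income: -50.8 + 67.4 = 16.6
Current account = (-5048.7) + (-390.9) + (-613.3) + 16.6 = -6036.3
(Excluded from the current account — financial account: acquisition of a foreign subsidiary by a resident firm (outward FDI) 550.0; capital account: sale of embassy land to a foreign government 49.5.)

-6036.3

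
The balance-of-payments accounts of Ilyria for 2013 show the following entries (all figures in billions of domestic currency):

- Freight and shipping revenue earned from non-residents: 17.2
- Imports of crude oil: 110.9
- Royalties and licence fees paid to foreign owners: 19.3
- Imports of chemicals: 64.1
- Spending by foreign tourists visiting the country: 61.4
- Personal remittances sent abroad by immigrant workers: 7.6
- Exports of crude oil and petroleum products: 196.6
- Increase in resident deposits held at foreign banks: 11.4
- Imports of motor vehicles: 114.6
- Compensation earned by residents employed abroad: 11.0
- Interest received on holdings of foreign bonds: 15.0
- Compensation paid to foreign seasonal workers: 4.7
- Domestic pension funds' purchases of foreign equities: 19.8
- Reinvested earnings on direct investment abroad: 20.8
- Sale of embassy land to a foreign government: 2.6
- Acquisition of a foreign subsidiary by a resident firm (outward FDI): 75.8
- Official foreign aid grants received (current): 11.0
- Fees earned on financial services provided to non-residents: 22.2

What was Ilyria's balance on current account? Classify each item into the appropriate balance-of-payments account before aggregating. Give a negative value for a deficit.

34.0

Goods: -64.1 - 114.6 - 110.9 + 196.6 = -93.0
Services: 22.2 + 61.4 + 17.2 - 19.3 = 81.5
Primary income: 15.0 - 4.7 + 11.0 + 20.8 = 42.1
Secondary income: 11.0 - 7.6 = 3.4
Current account = (-93.0) + 81.5 + 42.1 + 3.4 = 34.0
(Excluded from the current account — financial account: increase in resident deposits held at foreign banks 11.4, domestic pension funds' purchases of foreign equities 19.8, acquisition of a foreign subsidiary by a resident firm (outward FDI) 75.8; capital account: sale of embassy land to a foreign government 2.6.)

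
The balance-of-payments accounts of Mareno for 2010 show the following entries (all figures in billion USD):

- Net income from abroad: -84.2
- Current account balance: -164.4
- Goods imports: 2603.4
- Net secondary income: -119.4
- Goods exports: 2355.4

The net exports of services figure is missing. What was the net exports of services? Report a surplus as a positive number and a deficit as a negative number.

287.2

Current account = goods balance + services balance + net primary income + net secondary income
Sum of the known components = -451.6
Net exports of services = CA - (known components) = -164.4 - (-451.6) = 287.2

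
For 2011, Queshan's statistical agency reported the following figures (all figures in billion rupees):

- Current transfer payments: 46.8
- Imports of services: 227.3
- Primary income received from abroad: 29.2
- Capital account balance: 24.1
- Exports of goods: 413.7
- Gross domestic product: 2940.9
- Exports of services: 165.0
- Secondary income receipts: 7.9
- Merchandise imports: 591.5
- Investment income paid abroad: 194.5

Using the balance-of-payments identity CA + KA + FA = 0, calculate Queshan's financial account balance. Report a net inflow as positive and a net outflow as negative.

420.2

Goods balance = 413.7 - 591.5 = -177.8
Services balance = 165.0 - 227.3 = -62.3
Trade balance (goods + services) = -177.8 + (-62.3) = -240.1
Net primary income = 29.2 - 194.5 = -165.3
Net secondary income = 7.9 - 46.8 = -38.9
Current account = -240.1 + (-165.3) + (-38.9) = -444.3
Financial account = -(-444.3 + 24.1) = 420.2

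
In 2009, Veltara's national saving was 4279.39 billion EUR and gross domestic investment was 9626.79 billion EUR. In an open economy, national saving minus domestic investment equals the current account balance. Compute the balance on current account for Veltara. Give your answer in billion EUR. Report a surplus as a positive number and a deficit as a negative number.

-5347.40

S - I = CA (net lending to the rest of the world).
CA = S - I = 4279.39 - 9626.79 = -5347.40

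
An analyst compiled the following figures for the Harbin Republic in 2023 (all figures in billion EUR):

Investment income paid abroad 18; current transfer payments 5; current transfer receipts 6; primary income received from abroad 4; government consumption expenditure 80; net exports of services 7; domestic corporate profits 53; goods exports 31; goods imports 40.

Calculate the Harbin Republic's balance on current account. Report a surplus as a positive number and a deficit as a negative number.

-15

Goods balance = 31 - 40 = -9
Services balance = 7
Trade balance (goods + services) = -9 + 7 = -2
Net primary income = 4 - 18 = -14
Net secondary income = 6 - 5 = 1
Current account = -2 + (-14) + 1 = -15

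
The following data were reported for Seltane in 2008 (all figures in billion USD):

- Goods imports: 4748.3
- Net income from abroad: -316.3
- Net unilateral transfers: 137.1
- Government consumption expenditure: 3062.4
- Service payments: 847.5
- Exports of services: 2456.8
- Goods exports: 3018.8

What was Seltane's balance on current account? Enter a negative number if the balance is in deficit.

-299.4

Goods balance = 3018.8 - 4748.3 = -1729.5
Services balance = 2456.8 - 847.5 = 1609.3
Trade balance (goods + services) = -1729.5 + 1609.3 = -120.2
Net primary income = -316.3
Net secondary income = 137.1
Current account = -120.2 + (-316.3) + 137.1 = -299.4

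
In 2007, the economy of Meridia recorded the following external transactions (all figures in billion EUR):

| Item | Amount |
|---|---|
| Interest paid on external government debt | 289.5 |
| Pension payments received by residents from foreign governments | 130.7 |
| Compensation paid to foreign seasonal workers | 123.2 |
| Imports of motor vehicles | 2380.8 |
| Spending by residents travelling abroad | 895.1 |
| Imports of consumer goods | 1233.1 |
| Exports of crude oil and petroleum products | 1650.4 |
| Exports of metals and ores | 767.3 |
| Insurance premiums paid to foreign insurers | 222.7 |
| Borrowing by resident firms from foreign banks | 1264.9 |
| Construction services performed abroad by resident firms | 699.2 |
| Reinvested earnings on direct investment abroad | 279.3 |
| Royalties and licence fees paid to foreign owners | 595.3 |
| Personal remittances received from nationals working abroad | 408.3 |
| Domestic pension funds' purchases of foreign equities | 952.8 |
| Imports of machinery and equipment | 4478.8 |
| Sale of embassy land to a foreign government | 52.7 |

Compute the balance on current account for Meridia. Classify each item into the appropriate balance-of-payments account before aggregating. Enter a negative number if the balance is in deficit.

Goods: -2380.8 + 767.3 - 4478.8 - 1233.1 + 1650.4 = -5675.0
Services: -595.3 - 222.7 - 895.1 + 699.2 = -1013.9
Primary income: -123.2 - 289.5 + 279.3 = -133.4
Secondary income: 130.7 + 408.3 = 539.0
Current account = (-5675.0) + (-1013.9) + (-133.4) + 539.0 = -6283.3
(Excluded from the current account — financial account: borrowing by resident firms from foreign banks 1264.9, domestic pension funds' purchases of foreign equities 952.8; capital account: sale of embassy land to a foreign government 52.7.)

-6283.3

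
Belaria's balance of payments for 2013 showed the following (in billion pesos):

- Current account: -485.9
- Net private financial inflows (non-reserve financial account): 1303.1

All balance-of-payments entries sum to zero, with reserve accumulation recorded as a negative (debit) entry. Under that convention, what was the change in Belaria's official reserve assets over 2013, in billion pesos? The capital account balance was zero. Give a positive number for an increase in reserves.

Official reserve transactions balance = -((-485.9) + 1303.1) = -817.2
An accumulation of reserves is recorded as a debit (negative entry), so the change in the stock of reserves is the negative of that balance.
Change in official reserves = -(-817.2) = 817.2

817.2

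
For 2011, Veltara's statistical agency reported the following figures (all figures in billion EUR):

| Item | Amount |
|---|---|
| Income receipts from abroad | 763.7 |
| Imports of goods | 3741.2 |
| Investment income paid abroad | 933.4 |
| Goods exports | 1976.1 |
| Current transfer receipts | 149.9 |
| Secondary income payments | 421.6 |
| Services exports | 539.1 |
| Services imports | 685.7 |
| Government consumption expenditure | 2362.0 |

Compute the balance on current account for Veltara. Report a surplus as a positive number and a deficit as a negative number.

Goods balance = 1976.1 - 3741.2 = -1765.1
Services balance = 539.1 - 685.7 = -146.6
Trade balance (goods + services) = -1765.1 + (-146.6) = -1911.7
Net primary income = 763.7 - 933.4 = -169.7
Net secondary income = 149.9 - 421.6 = -271.7
Current account = -1911.7 + (-169.7) + (-271.7) = -2353.1

-2353.1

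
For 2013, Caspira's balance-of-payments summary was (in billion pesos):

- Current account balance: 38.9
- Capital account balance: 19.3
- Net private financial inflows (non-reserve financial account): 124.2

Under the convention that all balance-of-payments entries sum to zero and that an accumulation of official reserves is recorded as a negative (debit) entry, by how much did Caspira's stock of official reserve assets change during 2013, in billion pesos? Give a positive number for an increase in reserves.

182.4

Official reserve transactions balance = -(38.9 + 19.3 + 124.2) = -182.4
An accumulation of reserves is recorded as a debit (negative entry), so the change in the stock of reserves is the negative of that balance.
Change in official reserves = -(-182.4) = 182.4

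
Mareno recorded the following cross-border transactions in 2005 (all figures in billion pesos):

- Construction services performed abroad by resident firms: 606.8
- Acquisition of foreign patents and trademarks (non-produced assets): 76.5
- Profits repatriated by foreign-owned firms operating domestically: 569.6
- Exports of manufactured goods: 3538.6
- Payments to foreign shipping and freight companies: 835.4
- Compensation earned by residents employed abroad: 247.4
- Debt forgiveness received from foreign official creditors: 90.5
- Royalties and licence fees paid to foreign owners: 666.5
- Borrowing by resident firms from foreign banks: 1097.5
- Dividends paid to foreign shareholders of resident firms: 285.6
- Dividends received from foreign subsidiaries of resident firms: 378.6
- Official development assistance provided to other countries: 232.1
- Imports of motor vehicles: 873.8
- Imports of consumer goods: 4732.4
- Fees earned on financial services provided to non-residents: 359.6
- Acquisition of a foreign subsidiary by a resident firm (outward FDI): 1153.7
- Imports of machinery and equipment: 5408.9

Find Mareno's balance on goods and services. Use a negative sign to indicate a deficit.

Goods: -4732.4 - 873.8 + 3538.6 - 5408.9 = -7476.5
Services: 606.8 + 359.6 - 835.4 - 666.5 = -535.5
Trade balance = -7476.5 + (-535.5) = -8012.0
(Excluded from the trade balance — capital account: acquisition of foreign patents and trademarks (non-produced assets) 76.5, debt forgiveness received from foreign official creditors 90.5; primary income: profits repatriated by foreign-owned firms operating domestically 569.6, compensation earned by residents employed abroad 247.4, dividends paid to foreign shareholders of resident firms 285.6, dividends received from foreign subsidiaries of resident firms 378.6; financial account: borrowing by resident firms from foreign banks 1097.5, acquisition of a foreign subsidiary by a resident firm (outward FDI) 1153.7; secondary income: official development assistance provided to other countries 232.1.)

-8012.0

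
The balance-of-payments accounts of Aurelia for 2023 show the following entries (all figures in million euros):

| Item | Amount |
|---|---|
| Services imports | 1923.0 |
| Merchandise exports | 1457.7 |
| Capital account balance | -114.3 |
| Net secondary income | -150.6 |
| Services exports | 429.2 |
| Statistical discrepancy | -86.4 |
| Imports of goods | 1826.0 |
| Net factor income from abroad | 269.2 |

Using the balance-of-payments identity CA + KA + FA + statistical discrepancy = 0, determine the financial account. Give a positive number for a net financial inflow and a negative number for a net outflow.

Goods balance = 1457.7 - 1826.0 = -368.3
Services balance = 429.2 - 1923.0 = -1493.8
Trade balance (goods + services) = -368.3 + (-1493.8) = -1862.1
Net primary income = 269.2
Net secondary income = -150.6
Current account = -1862.1 + 269.2 + (-150.6) = -1743.5
Financial account = -(-1743.5 + (-114.3) + (-86.4)) = 1944.2

1944.2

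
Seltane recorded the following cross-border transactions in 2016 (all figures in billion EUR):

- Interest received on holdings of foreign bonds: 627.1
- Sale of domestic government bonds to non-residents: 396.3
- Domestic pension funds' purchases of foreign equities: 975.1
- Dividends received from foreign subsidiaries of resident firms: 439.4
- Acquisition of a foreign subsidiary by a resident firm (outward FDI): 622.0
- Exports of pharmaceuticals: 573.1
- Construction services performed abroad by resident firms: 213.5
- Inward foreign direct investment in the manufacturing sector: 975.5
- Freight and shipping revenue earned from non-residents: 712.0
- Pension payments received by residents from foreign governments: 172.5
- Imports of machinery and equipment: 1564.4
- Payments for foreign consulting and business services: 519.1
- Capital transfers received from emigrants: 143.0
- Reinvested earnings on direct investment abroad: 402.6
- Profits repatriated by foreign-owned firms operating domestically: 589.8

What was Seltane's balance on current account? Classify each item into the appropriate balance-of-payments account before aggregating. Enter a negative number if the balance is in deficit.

466.9

Goods: -1564.4 + 573.1 = -991.3
Services: -519.1 + 213.5 + 712.0 = 406.4
Primary income: 402.6 + 627.1 - 589.8 + 439.4 = 879.3
Secondary income: 172.5
Current account = (-991.3) + 406.4 + 879.3 + 172.5 = 466.9
(Excluded from the current account — financial account: sale of domestic government bonds to non-residents 396.3, domestic pension funds' purchases of foreign equities 975.1, acquisition of a foreign subsidiary by a resident firm (outward FDI) 622.0, inward foreign direct investment in the manufacturing sector 975.5; capital account: capital transfers received from emigrants 143.0.)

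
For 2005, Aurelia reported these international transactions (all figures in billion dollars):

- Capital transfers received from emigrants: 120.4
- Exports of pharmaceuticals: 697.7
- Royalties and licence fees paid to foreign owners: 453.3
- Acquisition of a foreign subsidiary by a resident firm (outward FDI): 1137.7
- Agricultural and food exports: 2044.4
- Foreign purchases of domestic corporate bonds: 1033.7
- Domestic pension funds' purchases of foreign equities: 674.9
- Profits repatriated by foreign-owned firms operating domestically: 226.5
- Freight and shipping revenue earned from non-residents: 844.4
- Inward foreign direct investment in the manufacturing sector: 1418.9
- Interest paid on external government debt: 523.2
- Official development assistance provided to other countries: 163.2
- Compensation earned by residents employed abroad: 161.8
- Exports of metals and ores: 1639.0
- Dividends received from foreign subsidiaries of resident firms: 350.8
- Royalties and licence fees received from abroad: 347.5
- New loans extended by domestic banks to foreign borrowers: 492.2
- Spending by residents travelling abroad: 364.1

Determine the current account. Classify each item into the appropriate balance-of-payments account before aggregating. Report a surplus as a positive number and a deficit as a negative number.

4355.3

Goods: 697.7 + 1639.0 + 2044.4 = 4381.1
Services: -364.1 + 347.5 - 453.3 + 844.4 = 374.5
Primary income: 350.8 + 161.8 - 226.5 - 523.2 = -237.1
Secondary income: -163.2
Current account = 4381.1 + 374.5 + (-237.1) + (-163.2) = 4355.3
(Excluded from the current account — capital account: capital transfers received from emigrants 120.4; financial account: acquisition of a foreign subsidiary by a resident firm (outward FDI) 1137.7, foreign purchases of domestic corporate bonds 1033.7, domestic pension funds' purchases of foreign equities 674.9, inward foreign direct investment in the manufacturing sector 1418.9, new loans extended by domestic banks to foreign borrowers 492.2.)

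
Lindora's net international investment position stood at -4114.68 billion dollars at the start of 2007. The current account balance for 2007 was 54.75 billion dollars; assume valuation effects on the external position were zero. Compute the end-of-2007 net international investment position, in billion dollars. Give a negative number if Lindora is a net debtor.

With no valuation effects, change in NIIP = current account = 54.75
End-of-year NIIP = -4114.68 + 54.75 = -4059.93

-4059.93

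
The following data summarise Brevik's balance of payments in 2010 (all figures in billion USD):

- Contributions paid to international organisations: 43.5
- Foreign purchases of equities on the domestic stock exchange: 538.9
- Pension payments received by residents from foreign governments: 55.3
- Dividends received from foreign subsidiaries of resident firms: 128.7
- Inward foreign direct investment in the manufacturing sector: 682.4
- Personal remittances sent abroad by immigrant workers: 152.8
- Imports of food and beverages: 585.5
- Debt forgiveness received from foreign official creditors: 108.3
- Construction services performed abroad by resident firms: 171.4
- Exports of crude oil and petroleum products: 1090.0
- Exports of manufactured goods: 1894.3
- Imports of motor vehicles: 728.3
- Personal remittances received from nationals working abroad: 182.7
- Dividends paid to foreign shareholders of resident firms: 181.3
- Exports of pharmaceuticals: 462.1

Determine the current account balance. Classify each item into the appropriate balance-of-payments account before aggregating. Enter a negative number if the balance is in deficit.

Goods: 1894.3 + 1090.0 + 462.1 - 728.3 - 585.5 = 2132.6
Services: 171.4
Primary income: 128.7 - 181.3 = -52.6
Secondary income: -152.8 + 55.3 + 182.7 - 43.5 = 41.7
Current account = 2132.6 + 171.4 + (-52.6) + 41.7 = 2293.1
(Excluded from the current account — financial account: foreign purchases of equities on the domestic stock exchange 538.9, inward foreign direct investment in the manufacturing sector 682.4; capital account: debt forgiveness received from foreign official creditors 108.3.)

2293.1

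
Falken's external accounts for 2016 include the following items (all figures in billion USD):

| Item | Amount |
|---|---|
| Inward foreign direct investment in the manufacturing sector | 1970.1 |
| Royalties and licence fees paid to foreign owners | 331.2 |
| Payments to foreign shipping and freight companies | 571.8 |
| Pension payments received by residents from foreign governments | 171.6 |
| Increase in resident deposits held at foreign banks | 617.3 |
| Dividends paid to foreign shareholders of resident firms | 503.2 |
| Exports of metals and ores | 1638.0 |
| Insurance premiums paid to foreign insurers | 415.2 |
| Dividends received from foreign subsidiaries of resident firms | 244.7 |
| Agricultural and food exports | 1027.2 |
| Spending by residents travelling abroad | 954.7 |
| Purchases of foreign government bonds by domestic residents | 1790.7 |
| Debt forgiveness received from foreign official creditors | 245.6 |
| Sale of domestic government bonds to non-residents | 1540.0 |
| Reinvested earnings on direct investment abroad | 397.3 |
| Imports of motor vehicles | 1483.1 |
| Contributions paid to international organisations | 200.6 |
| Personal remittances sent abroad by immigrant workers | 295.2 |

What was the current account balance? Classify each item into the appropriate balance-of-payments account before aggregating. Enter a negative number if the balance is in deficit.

-1276.2

Goods: 1027.2 - 1483.1 + 1638.0 = 1182.1
Services: -331.2 - 571.8 - 415.2 - 954.7 = -2272.9
Primary income: -503.2 + 244.7 + 397.3 = 138.8
Secondary income: -295.2 + 171.6 - 200.6 = -324.2
Current account = 1182.1 + (-2272.9) + 138.8 + (-324.2) = -1276.2
(Excluded from the current account — financial account: inward foreign direct investment in the manufacturing sector 1970.1, increase in resident deposits held at foreign banks 617.3, purchases of foreign government bonds by domestic residents 1790.7, sale of domestic government bonds to non-residents 1540.0; capital account: debt forgiveness received from foreign official creditors 245.6.)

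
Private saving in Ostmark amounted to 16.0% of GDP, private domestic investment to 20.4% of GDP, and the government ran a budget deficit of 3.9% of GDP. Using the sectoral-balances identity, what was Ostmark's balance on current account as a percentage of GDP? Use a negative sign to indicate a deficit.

By the sectoral-balances identity, CA = (S_private - I) + (T - G).
Private balance = 16.0 - 20.4 = -4.4
Government balance (T - G) = -3.9
CA = -4.4 + (-3.9) = -8.3

-8.3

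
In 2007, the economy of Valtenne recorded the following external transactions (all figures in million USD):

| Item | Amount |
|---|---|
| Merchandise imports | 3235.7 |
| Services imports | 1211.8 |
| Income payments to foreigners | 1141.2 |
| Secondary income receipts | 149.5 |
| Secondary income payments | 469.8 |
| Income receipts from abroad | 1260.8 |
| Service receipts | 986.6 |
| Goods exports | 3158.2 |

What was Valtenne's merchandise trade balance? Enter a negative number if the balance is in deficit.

-77.5

Goods balance = 3158.2 - 3235.7 = -77.5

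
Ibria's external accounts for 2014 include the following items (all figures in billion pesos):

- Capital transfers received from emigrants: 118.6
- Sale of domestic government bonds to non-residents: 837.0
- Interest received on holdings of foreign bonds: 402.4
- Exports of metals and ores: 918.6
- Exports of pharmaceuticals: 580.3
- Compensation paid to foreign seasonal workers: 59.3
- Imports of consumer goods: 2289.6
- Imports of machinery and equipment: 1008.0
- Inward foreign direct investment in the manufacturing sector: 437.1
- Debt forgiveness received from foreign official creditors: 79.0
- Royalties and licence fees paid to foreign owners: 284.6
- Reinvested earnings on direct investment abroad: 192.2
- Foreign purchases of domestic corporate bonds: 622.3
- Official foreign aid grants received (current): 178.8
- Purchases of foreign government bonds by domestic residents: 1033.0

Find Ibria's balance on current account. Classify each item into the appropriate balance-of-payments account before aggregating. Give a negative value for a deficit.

-1369.2

Goods: 918.6 - 1008.0 - 2289.6 + 580.3 = -1798.7
Services: -284.6
Primary income: -59.3 + 192.2 + 402.4 = 535.3
Secondary income: 178.8
Current account = (-1798.7) + (-284.6) + 535.3 + 178.8 = -1369.2
(Excluded from the current account — capital account: capital transfers received from emigrants 118.6, debt forgiveness received from foreign official creditors 79.0; financial account: sale of domestic government bonds to non-residents 837.0, inward foreign direct investment in the manufacturing sector 437.1, foreign purchases of domestic corporate bonds 622.3, purchases of foreign government bonds by domestic residents 1033.0.)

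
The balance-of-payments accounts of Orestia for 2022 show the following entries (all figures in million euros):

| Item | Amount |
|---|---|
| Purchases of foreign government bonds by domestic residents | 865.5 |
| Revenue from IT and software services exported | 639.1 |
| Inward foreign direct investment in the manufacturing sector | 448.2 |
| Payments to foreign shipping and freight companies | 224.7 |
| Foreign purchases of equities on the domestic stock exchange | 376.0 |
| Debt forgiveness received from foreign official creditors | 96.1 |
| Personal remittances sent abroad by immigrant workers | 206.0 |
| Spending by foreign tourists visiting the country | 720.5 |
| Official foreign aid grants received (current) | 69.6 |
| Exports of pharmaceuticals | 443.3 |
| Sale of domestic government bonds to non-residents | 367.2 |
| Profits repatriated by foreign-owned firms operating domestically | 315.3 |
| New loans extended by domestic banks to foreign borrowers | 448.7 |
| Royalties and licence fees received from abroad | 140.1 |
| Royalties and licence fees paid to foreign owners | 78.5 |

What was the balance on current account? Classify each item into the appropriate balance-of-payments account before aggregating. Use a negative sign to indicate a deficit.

Goods: 443.3
Services: 639.1 + 140.1 + 720.5 - 224.7 - 78.5 = 1196.5
Primary income: -315.3
Secondary income: 69.6 - 206.0 = -136.4
Current account = 443.3 + 1196.5 + (-315.3) + (-136.4) = 1188.1
(Excluded from the current account — financial account: purchases of foreign government bonds by domestic residents 865.5, inward foreign direct investment in the manufacturing sector 448.2, foreign purchases of equities on the domestic stock exchange 376.0, sale of domestic government bonds to non-residents 367.2, new loans extended by domestic banks to foreign borrowers 448.7; capital account: debt forgiveness received from foreign official creditors 96.1.)

1188.1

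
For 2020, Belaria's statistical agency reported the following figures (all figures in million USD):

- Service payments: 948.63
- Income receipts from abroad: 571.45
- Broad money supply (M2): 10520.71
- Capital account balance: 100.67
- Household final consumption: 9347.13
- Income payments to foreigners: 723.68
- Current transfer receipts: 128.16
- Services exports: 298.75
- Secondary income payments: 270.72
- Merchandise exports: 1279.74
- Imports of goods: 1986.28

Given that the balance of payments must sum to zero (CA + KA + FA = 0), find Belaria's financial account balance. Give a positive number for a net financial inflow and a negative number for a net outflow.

1550.54

Goods balance = 1279.74 - 1986.28 = -706.54
Services balance = 298.75 - 948.63 = -649.88
Trade balance (goods + services) = -706.54 + (-649.88) = -1356.42
Net primary income = 571.45 - 723.68 = -152.23
Net secondary income = 128.16 - 270.72 = -142.56
Current account = -1356.42 + (-152.23) + (-142.56) = -1651.21
Financial account = -(-1651.21 + 100.67) = 1550.54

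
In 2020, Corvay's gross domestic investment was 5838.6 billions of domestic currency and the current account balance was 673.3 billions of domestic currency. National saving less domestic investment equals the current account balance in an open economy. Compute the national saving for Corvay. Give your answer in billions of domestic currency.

S - I = CA (net lending to the rest of the world).
S = I + CA = 5838.6 + 673.3 = 6511.9

6511.9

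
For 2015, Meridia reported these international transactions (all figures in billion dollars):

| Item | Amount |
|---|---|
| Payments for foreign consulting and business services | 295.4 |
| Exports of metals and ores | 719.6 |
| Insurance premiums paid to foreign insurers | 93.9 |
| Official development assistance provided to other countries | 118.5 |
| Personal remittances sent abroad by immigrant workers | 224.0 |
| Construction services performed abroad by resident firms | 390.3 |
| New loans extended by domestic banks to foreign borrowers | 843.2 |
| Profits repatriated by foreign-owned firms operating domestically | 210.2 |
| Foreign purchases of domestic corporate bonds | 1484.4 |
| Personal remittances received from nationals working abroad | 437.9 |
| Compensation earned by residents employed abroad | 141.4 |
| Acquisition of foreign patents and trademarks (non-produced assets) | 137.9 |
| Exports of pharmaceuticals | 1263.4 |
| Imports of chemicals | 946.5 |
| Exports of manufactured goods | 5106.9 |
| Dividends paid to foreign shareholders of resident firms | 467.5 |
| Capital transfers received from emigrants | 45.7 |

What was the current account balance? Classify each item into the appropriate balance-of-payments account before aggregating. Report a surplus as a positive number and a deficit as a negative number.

Goods: -946.5 + 1263.4 + 5106.9 + 719.6 = 6143.4
Services: -295.4 - 93.9 + 390.3 = 1.0
Primary income: -467.5 - 210.2 + 141.4 = -536.3
Secondary income: -224.0 + 437.9 - 118.5 = 95.4
Current account = 6143.4 + 1.0 + (-536.3) + 95.4 = 5703.5
(Excluded from the current account — financial account: new loans extended by domestic banks to foreign borrowers 843.2, foreign purchases of domestic corporate bonds 1484.4; capital account: acquisition of foreign patents and trademarks (non-produced assets) 137.9, capital transfers received from emigrants 45.7.)

5703.5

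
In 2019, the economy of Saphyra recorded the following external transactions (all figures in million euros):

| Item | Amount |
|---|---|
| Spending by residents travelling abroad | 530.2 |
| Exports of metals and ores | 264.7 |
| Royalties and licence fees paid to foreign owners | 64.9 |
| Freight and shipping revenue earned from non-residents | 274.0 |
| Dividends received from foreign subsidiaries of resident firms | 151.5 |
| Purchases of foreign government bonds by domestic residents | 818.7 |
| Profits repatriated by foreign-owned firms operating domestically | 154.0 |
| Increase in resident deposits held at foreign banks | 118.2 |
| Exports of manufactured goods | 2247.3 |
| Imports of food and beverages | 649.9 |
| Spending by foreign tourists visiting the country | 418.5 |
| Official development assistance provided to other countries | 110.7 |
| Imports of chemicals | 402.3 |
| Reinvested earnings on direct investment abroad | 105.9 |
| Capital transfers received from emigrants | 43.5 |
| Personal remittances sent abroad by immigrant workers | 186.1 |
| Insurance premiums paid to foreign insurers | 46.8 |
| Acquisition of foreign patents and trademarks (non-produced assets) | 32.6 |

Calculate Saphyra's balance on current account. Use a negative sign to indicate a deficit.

Goods: 264.7 - 649.9 - 402.3 + 2247.3 = 1459.8
Services: 274.0 - 64.9 + 418.5 - 46.8 - 530.2 = 50.6
Primary income: 105.9 - 154.0 + 151.5 = 103.4
Secondary income: -110.7 - 186.1 = -296.8
Current account = 1459.8 + 50.6 + 103.4 + (-296.8) = 1317.0
(Excluded from the current account — financial account: purchases of foreign government bonds by domestic residents 818.7, increase in resident deposits held at foreign banks 118.2; capital account: capital transfers received from emigrants 43.5, acquisition of foreign patents and trademarks (non-produced assets) 32.6.)

1317.0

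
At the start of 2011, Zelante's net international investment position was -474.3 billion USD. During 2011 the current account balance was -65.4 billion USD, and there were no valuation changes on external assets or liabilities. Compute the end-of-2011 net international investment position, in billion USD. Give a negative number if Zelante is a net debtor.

-539.7

With no valuation effects, change in NIIP = current account = -65.4
End-of-year NIIP = -474.3 + (-65.4) = -539.7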